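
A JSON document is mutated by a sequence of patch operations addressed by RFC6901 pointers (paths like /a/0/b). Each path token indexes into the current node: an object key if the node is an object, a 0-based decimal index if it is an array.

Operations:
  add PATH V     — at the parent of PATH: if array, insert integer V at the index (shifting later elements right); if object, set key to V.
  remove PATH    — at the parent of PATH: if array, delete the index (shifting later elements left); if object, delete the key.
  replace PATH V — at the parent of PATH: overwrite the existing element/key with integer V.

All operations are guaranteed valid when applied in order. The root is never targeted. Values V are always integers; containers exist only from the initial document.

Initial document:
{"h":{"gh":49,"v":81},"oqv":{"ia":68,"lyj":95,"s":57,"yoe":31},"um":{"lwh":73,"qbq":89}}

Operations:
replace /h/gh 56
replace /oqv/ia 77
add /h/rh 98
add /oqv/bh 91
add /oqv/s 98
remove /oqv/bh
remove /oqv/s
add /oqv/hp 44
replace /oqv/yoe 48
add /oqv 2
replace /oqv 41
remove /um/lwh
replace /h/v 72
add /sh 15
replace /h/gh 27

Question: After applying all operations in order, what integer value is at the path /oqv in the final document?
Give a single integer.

Answer: 41

Derivation:
After op 1 (replace /h/gh 56): {"h":{"gh":56,"v":81},"oqv":{"ia":68,"lyj":95,"s":57,"yoe":31},"um":{"lwh":73,"qbq":89}}
After op 2 (replace /oqv/ia 77): {"h":{"gh":56,"v":81},"oqv":{"ia":77,"lyj":95,"s":57,"yoe":31},"um":{"lwh":73,"qbq":89}}
After op 3 (add /h/rh 98): {"h":{"gh":56,"rh":98,"v":81},"oqv":{"ia":77,"lyj":95,"s":57,"yoe":31},"um":{"lwh":73,"qbq":89}}
After op 4 (add /oqv/bh 91): {"h":{"gh":56,"rh":98,"v":81},"oqv":{"bh":91,"ia":77,"lyj":95,"s":57,"yoe":31},"um":{"lwh":73,"qbq":89}}
After op 5 (add /oqv/s 98): {"h":{"gh":56,"rh":98,"v":81},"oqv":{"bh":91,"ia":77,"lyj":95,"s":98,"yoe":31},"um":{"lwh":73,"qbq":89}}
After op 6 (remove /oqv/bh): {"h":{"gh":56,"rh":98,"v":81},"oqv":{"ia":77,"lyj":95,"s":98,"yoe":31},"um":{"lwh":73,"qbq":89}}
After op 7 (remove /oqv/s): {"h":{"gh":56,"rh":98,"v":81},"oqv":{"ia":77,"lyj":95,"yoe":31},"um":{"lwh":73,"qbq":89}}
After op 8 (add /oqv/hp 44): {"h":{"gh":56,"rh":98,"v":81},"oqv":{"hp":44,"ia":77,"lyj":95,"yoe":31},"um":{"lwh":73,"qbq":89}}
After op 9 (replace /oqv/yoe 48): {"h":{"gh":56,"rh":98,"v":81},"oqv":{"hp":44,"ia":77,"lyj":95,"yoe":48},"um":{"lwh":73,"qbq":89}}
After op 10 (add /oqv 2): {"h":{"gh":56,"rh":98,"v":81},"oqv":2,"um":{"lwh":73,"qbq":89}}
After op 11 (replace /oqv 41): {"h":{"gh":56,"rh":98,"v":81},"oqv":41,"um":{"lwh":73,"qbq":89}}
After op 12 (remove /um/lwh): {"h":{"gh":56,"rh":98,"v":81},"oqv":41,"um":{"qbq":89}}
After op 13 (replace /h/v 72): {"h":{"gh":56,"rh":98,"v":72},"oqv":41,"um":{"qbq":89}}
After op 14 (add /sh 15): {"h":{"gh":56,"rh":98,"v":72},"oqv":41,"sh":15,"um":{"qbq":89}}
After op 15 (replace /h/gh 27): {"h":{"gh":27,"rh":98,"v":72},"oqv":41,"sh":15,"um":{"qbq":89}}
Value at /oqv: 41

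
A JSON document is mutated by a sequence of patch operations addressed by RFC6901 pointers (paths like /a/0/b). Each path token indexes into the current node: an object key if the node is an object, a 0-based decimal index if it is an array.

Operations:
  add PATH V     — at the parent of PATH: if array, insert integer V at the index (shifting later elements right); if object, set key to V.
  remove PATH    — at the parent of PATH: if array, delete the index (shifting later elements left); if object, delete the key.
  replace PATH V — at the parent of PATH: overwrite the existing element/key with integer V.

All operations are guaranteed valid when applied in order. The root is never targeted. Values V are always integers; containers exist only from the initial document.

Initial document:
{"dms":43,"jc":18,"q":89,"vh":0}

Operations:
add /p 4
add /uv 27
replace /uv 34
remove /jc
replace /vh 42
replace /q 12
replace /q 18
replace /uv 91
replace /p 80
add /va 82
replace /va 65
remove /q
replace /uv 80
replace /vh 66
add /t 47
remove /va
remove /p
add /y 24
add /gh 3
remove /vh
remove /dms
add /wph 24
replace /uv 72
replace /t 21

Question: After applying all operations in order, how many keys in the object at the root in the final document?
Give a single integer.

After op 1 (add /p 4): {"dms":43,"jc":18,"p":4,"q":89,"vh":0}
After op 2 (add /uv 27): {"dms":43,"jc":18,"p":4,"q":89,"uv":27,"vh":0}
After op 3 (replace /uv 34): {"dms":43,"jc":18,"p":4,"q":89,"uv":34,"vh":0}
After op 4 (remove /jc): {"dms":43,"p":4,"q":89,"uv":34,"vh":0}
After op 5 (replace /vh 42): {"dms":43,"p":4,"q":89,"uv":34,"vh":42}
After op 6 (replace /q 12): {"dms":43,"p":4,"q":12,"uv":34,"vh":42}
After op 7 (replace /q 18): {"dms":43,"p":4,"q":18,"uv":34,"vh":42}
After op 8 (replace /uv 91): {"dms":43,"p":4,"q":18,"uv":91,"vh":42}
After op 9 (replace /p 80): {"dms":43,"p":80,"q":18,"uv":91,"vh":42}
After op 10 (add /va 82): {"dms":43,"p":80,"q":18,"uv":91,"va":82,"vh":42}
After op 11 (replace /va 65): {"dms":43,"p":80,"q":18,"uv":91,"va":65,"vh":42}
After op 12 (remove /q): {"dms":43,"p":80,"uv":91,"va":65,"vh":42}
After op 13 (replace /uv 80): {"dms":43,"p":80,"uv":80,"va":65,"vh":42}
After op 14 (replace /vh 66): {"dms":43,"p":80,"uv":80,"va":65,"vh":66}
After op 15 (add /t 47): {"dms":43,"p":80,"t":47,"uv":80,"va":65,"vh":66}
After op 16 (remove /va): {"dms":43,"p":80,"t":47,"uv":80,"vh":66}
After op 17 (remove /p): {"dms":43,"t":47,"uv":80,"vh":66}
After op 18 (add /y 24): {"dms":43,"t":47,"uv":80,"vh":66,"y":24}
After op 19 (add /gh 3): {"dms":43,"gh":3,"t":47,"uv":80,"vh":66,"y":24}
After op 20 (remove /vh): {"dms":43,"gh":3,"t":47,"uv":80,"y":24}
After op 21 (remove /dms): {"gh":3,"t":47,"uv":80,"y":24}
After op 22 (add /wph 24): {"gh":3,"t":47,"uv":80,"wph":24,"y":24}
After op 23 (replace /uv 72): {"gh":3,"t":47,"uv":72,"wph":24,"y":24}
After op 24 (replace /t 21): {"gh":3,"t":21,"uv":72,"wph":24,"y":24}
Size at the root: 5

Answer: 5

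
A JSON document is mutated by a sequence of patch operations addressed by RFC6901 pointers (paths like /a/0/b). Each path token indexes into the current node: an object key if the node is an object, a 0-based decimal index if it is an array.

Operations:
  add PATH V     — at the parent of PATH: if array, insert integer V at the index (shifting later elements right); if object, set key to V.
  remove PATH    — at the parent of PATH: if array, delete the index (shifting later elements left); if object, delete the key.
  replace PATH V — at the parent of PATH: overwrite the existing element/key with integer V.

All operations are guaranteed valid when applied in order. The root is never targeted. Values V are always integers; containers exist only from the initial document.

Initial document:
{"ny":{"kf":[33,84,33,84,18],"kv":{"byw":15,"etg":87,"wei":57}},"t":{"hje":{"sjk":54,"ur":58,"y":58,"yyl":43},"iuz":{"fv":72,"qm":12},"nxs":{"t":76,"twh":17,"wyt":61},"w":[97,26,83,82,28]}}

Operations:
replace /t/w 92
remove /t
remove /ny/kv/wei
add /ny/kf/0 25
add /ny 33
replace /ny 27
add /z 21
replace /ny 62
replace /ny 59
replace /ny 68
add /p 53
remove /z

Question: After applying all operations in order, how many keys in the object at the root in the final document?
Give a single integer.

Answer: 2

Derivation:
After op 1 (replace /t/w 92): {"ny":{"kf":[33,84,33,84,18],"kv":{"byw":15,"etg":87,"wei":57}},"t":{"hje":{"sjk":54,"ur":58,"y":58,"yyl":43},"iuz":{"fv":72,"qm":12},"nxs":{"t":76,"twh":17,"wyt":61},"w":92}}
After op 2 (remove /t): {"ny":{"kf":[33,84,33,84,18],"kv":{"byw":15,"etg":87,"wei":57}}}
After op 3 (remove /ny/kv/wei): {"ny":{"kf":[33,84,33,84,18],"kv":{"byw":15,"etg":87}}}
After op 4 (add /ny/kf/0 25): {"ny":{"kf":[25,33,84,33,84,18],"kv":{"byw":15,"etg":87}}}
After op 5 (add /ny 33): {"ny":33}
After op 6 (replace /ny 27): {"ny":27}
After op 7 (add /z 21): {"ny":27,"z":21}
After op 8 (replace /ny 62): {"ny":62,"z":21}
After op 9 (replace /ny 59): {"ny":59,"z":21}
After op 10 (replace /ny 68): {"ny":68,"z":21}
After op 11 (add /p 53): {"ny":68,"p":53,"z":21}
After op 12 (remove /z): {"ny":68,"p":53}
Size at the root: 2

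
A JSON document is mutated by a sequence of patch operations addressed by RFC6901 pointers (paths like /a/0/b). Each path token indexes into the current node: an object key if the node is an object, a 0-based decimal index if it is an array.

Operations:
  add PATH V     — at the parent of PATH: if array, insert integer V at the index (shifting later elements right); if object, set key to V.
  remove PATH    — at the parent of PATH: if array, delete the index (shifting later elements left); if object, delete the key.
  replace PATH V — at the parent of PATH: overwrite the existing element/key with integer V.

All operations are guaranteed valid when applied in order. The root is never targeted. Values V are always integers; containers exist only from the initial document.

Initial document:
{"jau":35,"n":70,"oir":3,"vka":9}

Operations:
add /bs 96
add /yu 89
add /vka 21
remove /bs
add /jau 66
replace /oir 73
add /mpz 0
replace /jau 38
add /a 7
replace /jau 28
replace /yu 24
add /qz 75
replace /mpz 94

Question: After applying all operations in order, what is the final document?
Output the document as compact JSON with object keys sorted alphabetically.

Answer: {"a":7,"jau":28,"mpz":94,"n":70,"oir":73,"qz":75,"vka":21,"yu":24}

Derivation:
After op 1 (add /bs 96): {"bs":96,"jau":35,"n":70,"oir":3,"vka":9}
After op 2 (add /yu 89): {"bs":96,"jau":35,"n":70,"oir":3,"vka":9,"yu":89}
After op 3 (add /vka 21): {"bs":96,"jau":35,"n":70,"oir":3,"vka":21,"yu":89}
After op 4 (remove /bs): {"jau":35,"n":70,"oir":3,"vka":21,"yu":89}
After op 5 (add /jau 66): {"jau":66,"n":70,"oir":3,"vka":21,"yu":89}
After op 6 (replace /oir 73): {"jau":66,"n":70,"oir":73,"vka":21,"yu":89}
After op 7 (add /mpz 0): {"jau":66,"mpz":0,"n":70,"oir":73,"vka":21,"yu":89}
After op 8 (replace /jau 38): {"jau":38,"mpz":0,"n":70,"oir":73,"vka":21,"yu":89}
After op 9 (add /a 7): {"a":7,"jau":38,"mpz":0,"n":70,"oir":73,"vka":21,"yu":89}
After op 10 (replace /jau 28): {"a":7,"jau":28,"mpz":0,"n":70,"oir":73,"vka":21,"yu":89}
After op 11 (replace /yu 24): {"a":7,"jau":28,"mpz":0,"n":70,"oir":73,"vka":21,"yu":24}
After op 12 (add /qz 75): {"a":7,"jau":28,"mpz":0,"n":70,"oir":73,"qz":75,"vka":21,"yu":24}
After op 13 (replace /mpz 94): {"a":7,"jau":28,"mpz":94,"n":70,"oir":73,"qz":75,"vka":21,"yu":24}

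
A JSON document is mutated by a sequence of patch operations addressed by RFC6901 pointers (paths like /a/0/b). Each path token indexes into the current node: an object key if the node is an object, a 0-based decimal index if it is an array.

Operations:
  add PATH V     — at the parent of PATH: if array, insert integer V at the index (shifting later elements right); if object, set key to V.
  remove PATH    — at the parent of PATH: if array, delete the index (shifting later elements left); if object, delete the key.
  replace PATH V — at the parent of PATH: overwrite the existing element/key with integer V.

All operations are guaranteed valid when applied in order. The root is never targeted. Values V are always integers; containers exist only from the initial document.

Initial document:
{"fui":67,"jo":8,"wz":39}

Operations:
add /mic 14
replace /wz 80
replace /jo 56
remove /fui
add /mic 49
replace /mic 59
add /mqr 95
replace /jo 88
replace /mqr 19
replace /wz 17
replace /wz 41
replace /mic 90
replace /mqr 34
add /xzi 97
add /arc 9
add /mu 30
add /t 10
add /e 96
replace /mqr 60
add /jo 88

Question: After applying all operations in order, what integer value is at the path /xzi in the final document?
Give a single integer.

After op 1 (add /mic 14): {"fui":67,"jo":8,"mic":14,"wz":39}
After op 2 (replace /wz 80): {"fui":67,"jo":8,"mic":14,"wz":80}
After op 3 (replace /jo 56): {"fui":67,"jo":56,"mic":14,"wz":80}
After op 4 (remove /fui): {"jo":56,"mic":14,"wz":80}
After op 5 (add /mic 49): {"jo":56,"mic":49,"wz":80}
After op 6 (replace /mic 59): {"jo":56,"mic":59,"wz":80}
After op 7 (add /mqr 95): {"jo":56,"mic":59,"mqr":95,"wz":80}
After op 8 (replace /jo 88): {"jo":88,"mic":59,"mqr":95,"wz":80}
After op 9 (replace /mqr 19): {"jo":88,"mic":59,"mqr":19,"wz":80}
After op 10 (replace /wz 17): {"jo":88,"mic":59,"mqr":19,"wz":17}
After op 11 (replace /wz 41): {"jo":88,"mic":59,"mqr":19,"wz":41}
After op 12 (replace /mic 90): {"jo":88,"mic":90,"mqr":19,"wz":41}
After op 13 (replace /mqr 34): {"jo":88,"mic":90,"mqr":34,"wz":41}
After op 14 (add /xzi 97): {"jo":88,"mic":90,"mqr":34,"wz":41,"xzi":97}
After op 15 (add /arc 9): {"arc":9,"jo":88,"mic":90,"mqr":34,"wz":41,"xzi":97}
After op 16 (add /mu 30): {"arc":9,"jo":88,"mic":90,"mqr":34,"mu":30,"wz":41,"xzi":97}
After op 17 (add /t 10): {"arc":9,"jo":88,"mic":90,"mqr":34,"mu":30,"t":10,"wz":41,"xzi":97}
After op 18 (add /e 96): {"arc":9,"e":96,"jo":88,"mic":90,"mqr":34,"mu":30,"t":10,"wz":41,"xzi":97}
After op 19 (replace /mqr 60): {"arc":9,"e":96,"jo":88,"mic":90,"mqr":60,"mu":30,"t":10,"wz":41,"xzi":97}
After op 20 (add /jo 88): {"arc":9,"e":96,"jo":88,"mic":90,"mqr":60,"mu":30,"t":10,"wz":41,"xzi":97}
Value at /xzi: 97

Answer: 97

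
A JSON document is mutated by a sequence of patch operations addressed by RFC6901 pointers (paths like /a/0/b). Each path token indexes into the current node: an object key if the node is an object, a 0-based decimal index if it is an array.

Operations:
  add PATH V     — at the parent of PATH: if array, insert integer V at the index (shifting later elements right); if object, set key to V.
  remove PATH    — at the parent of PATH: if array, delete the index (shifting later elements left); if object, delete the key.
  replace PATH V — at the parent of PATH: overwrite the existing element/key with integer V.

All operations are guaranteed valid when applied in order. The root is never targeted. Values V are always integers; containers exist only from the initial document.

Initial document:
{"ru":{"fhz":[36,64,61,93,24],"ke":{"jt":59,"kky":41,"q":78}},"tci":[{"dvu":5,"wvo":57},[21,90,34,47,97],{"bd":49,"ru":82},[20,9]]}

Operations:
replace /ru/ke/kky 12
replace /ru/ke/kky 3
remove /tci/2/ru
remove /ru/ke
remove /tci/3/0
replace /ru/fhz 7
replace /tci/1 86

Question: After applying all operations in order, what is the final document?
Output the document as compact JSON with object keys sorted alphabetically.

After op 1 (replace /ru/ke/kky 12): {"ru":{"fhz":[36,64,61,93,24],"ke":{"jt":59,"kky":12,"q":78}},"tci":[{"dvu":5,"wvo":57},[21,90,34,47,97],{"bd":49,"ru":82},[20,9]]}
After op 2 (replace /ru/ke/kky 3): {"ru":{"fhz":[36,64,61,93,24],"ke":{"jt":59,"kky":3,"q":78}},"tci":[{"dvu":5,"wvo":57},[21,90,34,47,97],{"bd":49,"ru":82},[20,9]]}
After op 3 (remove /tci/2/ru): {"ru":{"fhz":[36,64,61,93,24],"ke":{"jt":59,"kky":3,"q":78}},"tci":[{"dvu":5,"wvo":57},[21,90,34,47,97],{"bd":49},[20,9]]}
After op 4 (remove /ru/ke): {"ru":{"fhz":[36,64,61,93,24]},"tci":[{"dvu":5,"wvo":57},[21,90,34,47,97],{"bd":49},[20,9]]}
After op 5 (remove /tci/3/0): {"ru":{"fhz":[36,64,61,93,24]},"tci":[{"dvu":5,"wvo":57},[21,90,34,47,97],{"bd":49},[9]]}
After op 6 (replace /ru/fhz 7): {"ru":{"fhz":7},"tci":[{"dvu":5,"wvo":57},[21,90,34,47,97],{"bd":49},[9]]}
After op 7 (replace /tci/1 86): {"ru":{"fhz":7},"tci":[{"dvu":5,"wvo":57},86,{"bd":49},[9]]}

Answer: {"ru":{"fhz":7},"tci":[{"dvu":5,"wvo":57},86,{"bd":49},[9]]}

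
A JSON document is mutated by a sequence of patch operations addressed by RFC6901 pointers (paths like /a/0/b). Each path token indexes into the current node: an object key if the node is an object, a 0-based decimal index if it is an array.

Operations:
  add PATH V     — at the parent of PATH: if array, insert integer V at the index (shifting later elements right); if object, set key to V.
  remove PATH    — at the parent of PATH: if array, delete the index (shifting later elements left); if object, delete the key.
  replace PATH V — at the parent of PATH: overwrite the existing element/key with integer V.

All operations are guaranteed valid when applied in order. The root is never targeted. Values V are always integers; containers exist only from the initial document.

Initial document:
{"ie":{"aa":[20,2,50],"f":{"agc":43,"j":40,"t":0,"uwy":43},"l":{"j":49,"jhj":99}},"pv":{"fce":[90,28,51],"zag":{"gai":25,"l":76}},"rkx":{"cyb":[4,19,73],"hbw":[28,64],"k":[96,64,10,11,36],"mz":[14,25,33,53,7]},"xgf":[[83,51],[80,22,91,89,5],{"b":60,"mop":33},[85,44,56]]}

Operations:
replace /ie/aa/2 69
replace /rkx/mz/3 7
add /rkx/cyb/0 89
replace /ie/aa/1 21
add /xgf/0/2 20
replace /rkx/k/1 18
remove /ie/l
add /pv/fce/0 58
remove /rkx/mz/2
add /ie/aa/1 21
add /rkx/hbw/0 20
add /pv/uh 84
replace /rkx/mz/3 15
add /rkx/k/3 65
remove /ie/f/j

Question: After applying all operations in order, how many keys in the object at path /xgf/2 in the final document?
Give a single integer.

After op 1 (replace /ie/aa/2 69): {"ie":{"aa":[20,2,69],"f":{"agc":43,"j":40,"t":0,"uwy":43},"l":{"j":49,"jhj":99}},"pv":{"fce":[90,28,51],"zag":{"gai":25,"l":76}},"rkx":{"cyb":[4,19,73],"hbw":[28,64],"k":[96,64,10,11,36],"mz":[14,25,33,53,7]},"xgf":[[83,51],[80,22,91,89,5],{"b":60,"mop":33},[85,44,56]]}
After op 2 (replace /rkx/mz/3 7): {"ie":{"aa":[20,2,69],"f":{"agc":43,"j":40,"t":0,"uwy":43},"l":{"j":49,"jhj":99}},"pv":{"fce":[90,28,51],"zag":{"gai":25,"l":76}},"rkx":{"cyb":[4,19,73],"hbw":[28,64],"k":[96,64,10,11,36],"mz":[14,25,33,7,7]},"xgf":[[83,51],[80,22,91,89,5],{"b":60,"mop":33},[85,44,56]]}
After op 3 (add /rkx/cyb/0 89): {"ie":{"aa":[20,2,69],"f":{"agc":43,"j":40,"t":0,"uwy":43},"l":{"j":49,"jhj":99}},"pv":{"fce":[90,28,51],"zag":{"gai":25,"l":76}},"rkx":{"cyb":[89,4,19,73],"hbw":[28,64],"k":[96,64,10,11,36],"mz":[14,25,33,7,7]},"xgf":[[83,51],[80,22,91,89,5],{"b":60,"mop":33},[85,44,56]]}
After op 4 (replace /ie/aa/1 21): {"ie":{"aa":[20,21,69],"f":{"agc":43,"j":40,"t":0,"uwy":43},"l":{"j":49,"jhj":99}},"pv":{"fce":[90,28,51],"zag":{"gai":25,"l":76}},"rkx":{"cyb":[89,4,19,73],"hbw":[28,64],"k":[96,64,10,11,36],"mz":[14,25,33,7,7]},"xgf":[[83,51],[80,22,91,89,5],{"b":60,"mop":33},[85,44,56]]}
After op 5 (add /xgf/0/2 20): {"ie":{"aa":[20,21,69],"f":{"agc":43,"j":40,"t":0,"uwy":43},"l":{"j":49,"jhj":99}},"pv":{"fce":[90,28,51],"zag":{"gai":25,"l":76}},"rkx":{"cyb":[89,4,19,73],"hbw":[28,64],"k":[96,64,10,11,36],"mz":[14,25,33,7,7]},"xgf":[[83,51,20],[80,22,91,89,5],{"b":60,"mop":33},[85,44,56]]}
After op 6 (replace /rkx/k/1 18): {"ie":{"aa":[20,21,69],"f":{"agc":43,"j":40,"t":0,"uwy":43},"l":{"j":49,"jhj":99}},"pv":{"fce":[90,28,51],"zag":{"gai":25,"l":76}},"rkx":{"cyb":[89,4,19,73],"hbw":[28,64],"k":[96,18,10,11,36],"mz":[14,25,33,7,7]},"xgf":[[83,51,20],[80,22,91,89,5],{"b":60,"mop":33},[85,44,56]]}
After op 7 (remove /ie/l): {"ie":{"aa":[20,21,69],"f":{"agc":43,"j":40,"t":0,"uwy":43}},"pv":{"fce":[90,28,51],"zag":{"gai":25,"l":76}},"rkx":{"cyb":[89,4,19,73],"hbw":[28,64],"k":[96,18,10,11,36],"mz":[14,25,33,7,7]},"xgf":[[83,51,20],[80,22,91,89,5],{"b":60,"mop":33},[85,44,56]]}
After op 8 (add /pv/fce/0 58): {"ie":{"aa":[20,21,69],"f":{"agc":43,"j":40,"t":0,"uwy":43}},"pv":{"fce":[58,90,28,51],"zag":{"gai":25,"l":76}},"rkx":{"cyb":[89,4,19,73],"hbw":[28,64],"k":[96,18,10,11,36],"mz":[14,25,33,7,7]},"xgf":[[83,51,20],[80,22,91,89,5],{"b":60,"mop":33},[85,44,56]]}
After op 9 (remove /rkx/mz/2): {"ie":{"aa":[20,21,69],"f":{"agc":43,"j":40,"t":0,"uwy":43}},"pv":{"fce":[58,90,28,51],"zag":{"gai":25,"l":76}},"rkx":{"cyb":[89,4,19,73],"hbw":[28,64],"k":[96,18,10,11,36],"mz":[14,25,7,7]},"xgf":[[83,51,20],[80,22,91,89,5],{"b":60,"mop":33},[85,44,56]]}
After op 10 (add /ie/aa/1 21): {"ie":{"aa":[20,21,21,69],"f":{"agc":43,"j":40,"t":0,"uwy":43}},"pv":{"fce":[58,90,28,51],"zag":{"gai":25,"l":76}},"rkx":{"cyb":[89,4,19,73],"hbw":[28,64],"k":[96,18,10,11,36],"mz":[14,25,7,7]},"xgf":[[83,51,20],[80,22,91,89,5],{"b":60,"mop":33},[85,44,56]]}
After op 11 (add /rkx/hbw/0 20): {"ie":{"aa":[20,21,21,69],"f":{"agc":43,"j":40,"t":0,"uwy":43}},"pv":{"fce":[58,90,28,51],"zag":{"gai":25,"l":76}},"rkx":{"cyb":[89,4,19,73],"hbw":[20,28,64],"k":[96,18,10,11,36],"mz":[14,25,7,7]},"xgf":[[83,51,20],[80,22,91,89,5],{"b":60,"mop":33},[85,44,56]]}
After op 12 (add /pv/uh 84): {"ie":{"aa":[20,21,21,69],"f":{"agc":43,"j":40,"t":0,"uwy":43}},"pv":{"fce":[58,90,28,51],"uh":84,"zag":{"gai":25,"l":76}},"rkx":{"cyb":[89,4,19,73],"hbw":[20,28,64],"k":[96,18,10,11,36],"mz":[14,25,7,7]},"xgf":[[83,51,20],[80,22,91,89,5],{"b":60,"mop":33},[85,44,56]]}
After op 13 (replace /rkx/mz/3 15): {"ie":{"aa":[20,21,21,69],"f":{"agc":43,"j":40,"t":0,"uwy":43}},"pv":{"fce":[58,90,28,51],"uh":84,"zag":{"gai":25,"l":76}},"rkx":{"cyb":[89,4,19,73],"hbw":[20,28,64],"k":[96,18,10,11,36],"mz":[14,25,7,15]},"xgf":[[83,51,20],[80,22,91,89,5],{"b":60,"mop":33},[85,44,56]]}
After op 14 (add /rkx/k/3 65): {"ie":{"aa":[20,21,21,69],"f":{"agc":43,"j":40,"t":0,"uwy":43}},"pv":{"fce":[58,90,28,51],"uh":84,"zag":{"gai":25,"l":76}},"rkx":{"cyb":[89,4,19,73],"hbw":[20,28,64],"k":[96,18,10,65,11,36],"mz":[14,25,7,15]},"xgf":[[83,51,20],[80,22,91,89,5],{"b":60,"mop":33},[85,44,56]]}
After op 15 (remove /ie/f/j): {"ie":{"aa":[20,21,21,69],"f":{"agc":43,"t":0,"uwy":43}},"pv":{"fce":[58,90,28,51],"uh":84,"zag":{"gai":25,"l":76}},"rkx":{"cyb":[89,4,19,73],"hbw":[20,28,64],"k":[96,18,10,65,11,36],"mz":[14,25,7,15]},"xgf":[[83,51,20],[80,22,91,89,5],{"b":60,"mop":33},[85,44,56]]}
Size at path /xgf/2: 2

Answer: 2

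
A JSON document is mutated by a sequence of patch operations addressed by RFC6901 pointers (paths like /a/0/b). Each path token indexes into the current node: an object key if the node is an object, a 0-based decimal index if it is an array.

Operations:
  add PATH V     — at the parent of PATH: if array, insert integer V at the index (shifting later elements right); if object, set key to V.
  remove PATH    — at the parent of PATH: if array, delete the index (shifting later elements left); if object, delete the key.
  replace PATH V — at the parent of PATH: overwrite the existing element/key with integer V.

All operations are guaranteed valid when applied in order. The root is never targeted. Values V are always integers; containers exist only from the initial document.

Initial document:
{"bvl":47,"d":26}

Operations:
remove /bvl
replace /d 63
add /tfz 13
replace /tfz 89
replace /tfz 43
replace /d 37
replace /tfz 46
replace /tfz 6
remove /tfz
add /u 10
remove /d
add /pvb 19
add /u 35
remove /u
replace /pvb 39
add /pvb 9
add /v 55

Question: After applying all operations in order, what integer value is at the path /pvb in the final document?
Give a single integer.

Answer: 9

Derivation:
After op 1 (remove /bvl): {"d":26}
After op 2 (replace /d 63): {"d":63}
After op 3 (add /tfz 13): {"d":63,"tfz":13}
After op 4 (replace /tfz 89): {"d":63,"tfz":89}
After op 5 (replace /tfz 43): {"d":63,"tfz":43}
After op 6 (replace /d 37): {"d":37,"tfz":43}
After op 7 (replace /tfz 46): {"d":37,"tfz":46}
After op 8 (replace /tfz 6): {"d":37,"tfz":6}
After op 9 (remove /tfz): {"d":37}
After op 10 (add /u 10): {"d":37,"u":10}
After op 11 (remove /d): {"u":10}
After op 12 (add /pvb 19): {"pvb":19,"u":10}
After op 13 (add /u 35): {"pvb":19,"u":35}
After op 14 (remove /u): {"pvb":19}
After op 15 (replace /pvb 39): {"pvb":39}
After op 16 (add /pvb 9): {"pvb":9}
After op 17 (add /v 55): {"pvb":9,"v":55}
Value at /pvb: 9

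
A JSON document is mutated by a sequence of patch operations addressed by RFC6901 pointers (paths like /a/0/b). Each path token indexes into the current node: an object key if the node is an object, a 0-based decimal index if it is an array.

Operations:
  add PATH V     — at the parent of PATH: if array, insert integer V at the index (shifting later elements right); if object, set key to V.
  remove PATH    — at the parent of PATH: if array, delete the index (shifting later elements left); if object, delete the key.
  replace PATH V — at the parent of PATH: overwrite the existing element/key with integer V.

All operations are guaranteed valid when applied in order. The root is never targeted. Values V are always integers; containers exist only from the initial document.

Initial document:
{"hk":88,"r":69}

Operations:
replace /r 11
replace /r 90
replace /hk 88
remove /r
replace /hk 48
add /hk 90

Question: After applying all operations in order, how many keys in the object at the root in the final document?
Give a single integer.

After op 1 (replace /r 11): {"hk":88,"r":11}
After op 2 (replace /r 90): {"hk":88,"r":90}
After op 3 (replace /hk 88): {"hk":88,"r":90}
After op 4 (remove /r): {"hk":88}
After op 5 (replace /hk 48): {"hk":48}
After op 6 (add /hk 90): {"hk":90}
Size at the root: 1

Answer: 1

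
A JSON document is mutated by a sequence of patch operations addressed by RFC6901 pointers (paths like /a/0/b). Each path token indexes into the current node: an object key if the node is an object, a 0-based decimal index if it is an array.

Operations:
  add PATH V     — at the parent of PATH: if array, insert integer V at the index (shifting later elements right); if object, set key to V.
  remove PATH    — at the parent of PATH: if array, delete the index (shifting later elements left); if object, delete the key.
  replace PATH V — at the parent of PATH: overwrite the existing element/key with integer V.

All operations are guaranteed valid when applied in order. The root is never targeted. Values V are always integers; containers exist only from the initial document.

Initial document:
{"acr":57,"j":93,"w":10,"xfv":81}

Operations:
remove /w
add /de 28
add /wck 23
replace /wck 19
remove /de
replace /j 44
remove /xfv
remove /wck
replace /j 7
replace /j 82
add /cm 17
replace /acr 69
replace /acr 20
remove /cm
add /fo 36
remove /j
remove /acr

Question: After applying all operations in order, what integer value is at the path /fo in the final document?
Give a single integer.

Answer: 36

Derivation:
After op 1 (remove /w): {"acr":57,"j":93,"xfv":81}
After op 2 (add /de 28): {"acr":57,"de":28,"j":93,"xfv":81}
After op 3 (add /wck 23): {"acr":57,"de":28,"j":93,"wck":23,"xfv":81}
After op 4 (replace /wck 19): {"acr":57,"de":28,"j":93,"wck":19,"xfv":81}
After op 5 (remove /de): {"acr":57,"j":93,"wck":19,"xfv":81}
After op 6 (replace /j 44): {"acr":57,"j":44,"wck":19,"xfv":81}
After op 7 (remove /xfv): {"acr":57,"j":44,"wck":19}
After op 8 (remove /wck): {"acr":57,"j":44}
After op 9 (replace /j 7): {"acr":57,"j":7}
After op 10 (replace /j 82): {"acr":57,"j":82}
After op 11 (add /cm 17): {"acr":57,"cm":17,"j":82}
After op 12 (replace /acr 69): {"acr":69,"cm":17,"j":82}
After op 13 (replace /acr 20): {"acr":20,"cm":17,"j":82}
After op 14 (remove /cm): {"acr":20,"j":82}
After op 15 (add /fo 36): {"acr":20,"fo":36,"j":82}
After op 16 (remove /j): {"acr":20,"fo":36}
After op 17 (remove /acr): {"fo":36}
Value at /fo: 36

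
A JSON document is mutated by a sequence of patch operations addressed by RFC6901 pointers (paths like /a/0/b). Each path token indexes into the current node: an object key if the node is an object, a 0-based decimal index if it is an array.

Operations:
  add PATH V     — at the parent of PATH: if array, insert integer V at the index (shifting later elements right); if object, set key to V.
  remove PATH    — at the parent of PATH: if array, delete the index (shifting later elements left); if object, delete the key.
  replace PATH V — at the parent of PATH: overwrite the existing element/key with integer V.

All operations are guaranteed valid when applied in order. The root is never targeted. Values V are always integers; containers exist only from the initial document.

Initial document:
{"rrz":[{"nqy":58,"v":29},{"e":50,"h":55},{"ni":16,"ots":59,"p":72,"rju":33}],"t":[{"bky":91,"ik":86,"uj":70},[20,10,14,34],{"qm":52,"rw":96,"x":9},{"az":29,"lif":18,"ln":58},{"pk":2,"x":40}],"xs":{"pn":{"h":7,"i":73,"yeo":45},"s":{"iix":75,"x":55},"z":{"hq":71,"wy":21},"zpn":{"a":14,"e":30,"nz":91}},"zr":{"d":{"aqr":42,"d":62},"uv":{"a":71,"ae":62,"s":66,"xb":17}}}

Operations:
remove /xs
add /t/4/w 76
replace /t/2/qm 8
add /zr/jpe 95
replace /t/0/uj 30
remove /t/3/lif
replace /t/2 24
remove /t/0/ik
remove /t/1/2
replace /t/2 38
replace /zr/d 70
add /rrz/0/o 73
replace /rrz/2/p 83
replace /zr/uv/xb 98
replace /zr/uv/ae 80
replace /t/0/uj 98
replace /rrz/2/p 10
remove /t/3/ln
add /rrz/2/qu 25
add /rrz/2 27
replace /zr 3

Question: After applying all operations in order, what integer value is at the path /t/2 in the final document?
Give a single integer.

Answer: 38

Derivation:
After op 1 (remove /xs): {"rrz":[{"nqy":58,"v":29},{"e":50,"h":55},{"ni":16,"ots":59,"p":72,"rju":33}],"t":[{"bky":91,"ik":86,"uj":70},[20,10,14,34],{"qm":52,"rw":96,"x":9},{"az":29,"lif":18,"ln":58},{"pk":2,"x":40}],"zr":{"d":{"aqr":42,"d":62},"uv":{"a":71,"ae":62,"s":66,"xb":17}}}
After op 2 (add /t/4/w 76): {"rrz":[{"nqy":58,"v":29},{"e":50,"h":55},{"ni":16,"ots":59,"p":72,"rju":33}],"t":[{"bky":91,"ik":86,"uj":70},[20,10,14,34],{"qm":52,"rw":96,"x":9},{"az":29,"lif":18,"ln":58},{"pk":2,"w":76,"x":40}],"zr":{"d":{"aqr":42,"d":62},"uv":{"a":71,"ae":62,"s":66,"xb":17}}}
After op 3 (replace /t/2/qm 8): {"rrz":[{"nqy":58,"v":29},{"e":50,"h":55},{"ni":16,"ots":59,"p":72,"rju":33}],"t":[{"bky":91,"ik":86,"uj":70},[20,10,14,34],{"qm":8,"rw":96,"x":9},{"az":29,"lif":18,"ln":58},{"pk":2,"w":76,"x":40}],"zr":{"d":{"aqr":42,"d":62},"uv":{"a":71,"ae":62,"s":66,"xb":17}}}
After op 4 (add /zr/jpe 95): {"rrz":[{"nqy":58,"v":29},{"e":50,"h":55},{"ni":16,"ots":59,"p":72,"rju":33}],"t":[{"bky":91,"ik":86,"uj":70},[20,10,14,34],{"qm":8,"rw":96,"x":9},{"az":29,"lif":18,"ln":58},{"pk":2,"w":76,"x":40}],"zr":{"d":{"aqr":42,"d":62},"jpe":95,"uv":{"a":71,"ae":62,"s":66,"xb":17}}}
After op 5 (replace /t/0/uj 30): {"rrz":[{"nqy":58,"v":29},{"e":50,"h":55},{"ni":16,"ots":59,"p":72,"rju":33}],"t":[{"bky":91,"ik":86,"uj":30},[20,10,14,34],{"qm":8,"rw":96,"x":9},{"az":29,"lif":18,"ln":58},{"pk":2,"w":76,"x":40}],"zr":{"d":{"aqr":42,"d":62},"jpe":95,"uv":{"a":71,"ae":62,"s":66,"xb":17}}}
After op 6 (remove /t/3/lif): {"rrz":[{"nqy":58,"v":29},{"e":50,"h":55},{"ni":16,"ots":59,"p":72,"rju":33}],"t":[{"bky":91,"ik":86,"uj":30},[20,10,14,34],{"qm":8,"rw":96,"x":9},{"az":29,"ln":58},{"pk":2,"w":76,"x":40}],"zr":{"d":{"aqr":42,"d":62},"jpe":95,"uv":{"a":71,"ae":62,"s":66,"xb":17}}}
After op 7 (replace /t/2 24): {"rrz":[{"nqy":58,"v":29},{"e":50,"h":55},{"ni":16,"ots":59,"p":72,"rju":33}],"t":[{"bky":91,"ik":86,"uj":30},[20,10,14,34],24,{"az":29,"ln":58},{"pk":2,"w":76,"x":40}],"zr":{"d":{"aqr":42,"d":62},"jpe":95,"uv":{"a":71,"ae":62,"s":66,"xb":17}}}
After op 8 (remove /t/0/ik): {"rrz":[{"nqy":58,"v":29},{"e":50,"h":55},{"ni":16,"ots":59,"p":72,"rju":33}],"t":[{"bky":91,"uj":30},[20,10,14,34],24,{"az":29,"ln":58},{"pk":2,"w":76,"x":40}],"zr":{"d":{"aqr":42,"d":62},"jpe":95,"uv":{"a":71,"ae":62,"s":66,"xb":17}}}
After op 9 (remove /t/1/2): {"rrz":[{"nqy":58,"v":29},{"e":50,"h":55},{"ni":16,"ots":59,"p":72,"rju":33}],"t":[{"bky":91,"uj":30},[20,10,34],24,{"az":29,"ln":58},{"pk":2,"w":76,"x":40}],"zr":{"d":{"aqr":42,"d":62},"jpe":95,"uv":{"a":71,"ae":62,"s":66,"xb":17}}}
After op 10 (replace /t/2 38): {"rrz":[{"nqy":58,"v":29},{"e":50,"h":55},{"ni":16,"ots":59,"p":72,"rju":33}],"t":[{"bky":91,"uj":30},[20,10,34],38,{"az":29,"ln":58},{"pk":2,"w":76,"x":40}],"zr":{"d":{"aqr":42,"d":62},"jpe":95,"uv":{"a":71,"ae":62,"s":66,"xb":17}}}
After op 11 (replace /zr/d 70): {"rrz":[{"nqy":58,"v":29},{"e":50,"h":55},{"ni":16,"ots":59,"p":72,"rju":33}],"t":[{"bky":91,"uj":30},[20,10,34],38,{"az":29,"ln":58},{"pk":2,"w":76,"x":40}],"zr":{"d":70,"jpe":95,"uv":{"a":71,"ae":62,"s":66,"xb":17}}}
After op 12 (add /rrz/0/o 73): {"rrz":[{"nqy":58,"o":73,"v":29},{"e":50,"h":55},{"ni":16,"ots":59,"p":72,"rju":33}],"t":[{"bky":91,"uj":30},[20,10,34],38,{"az":29,"ln":58},{"pk":2,"w":76,"x":40}],"zr":{"d":70,"jpe":95,"uv":{"a":71,"ae":62,"s":66,"xb":17}}}
After op 13 (replace /rrz/2/p 83): {"rrz":[{"nqy":58,"o":73,"v":29},{"e":50,"h":55},{"ni":16,"ots":59,"p":83,"rju":33}],"t":[{"bky":91,"uj":30},[20,10,34],38,{"az":29,"ln":58},{"pk":2,"w":76,"x":40}],"zr":{"d":70,"jpe":95,"uv":{"a":71,"ae":62,"s":66,"xb":17}}}
After op 14 (replace /zr/uv/xb 98): {"rrz":[{"nqy":58,"o":73,"v":29},{"e":50,"h":55},{"ni":16,"ots":59,"p":83,"rju":33}],"t":[{"bky":91,"uj":30},[20,10,34],38,{"az":29,"ln":58},{"pk":2,"w":76,"x":40}],"zr":{"d":70,"jpe":95,"uv":{"a":71,"ae":62,"s":66,"xb":98}}}
After op 15 (replace /zr/uv/ae 80): {"rrz":[{"nqy":58,"o":73,"v":29},{"e":50,"h":55},{"ni":16,"ots":59,"p":83,"rju":33}],"t":[{"bky":91,"uj":30},[20,10,34],38,{"az":29,"ln":58},{"pk":2,"w":76,"x":40}],"zr":{"d":70,"jpe":95,"uv":{"a":71,"ae":80,"s":66,"xb":98}}}
After op 16 (replace /t/0/uj 98): {"rrz":[{"nqy":58,"o":73,"v":29},{"e":50,"h":55},{"ni":16,"ots":59,"p":83,"rju":33}],"t":[{"bky":91,"uj":98},[20,10,34],38,{"az":29,"ln":58},{"pk":2,"w":76,"x":40}],"zr":{"d":70,"jpe":95,"uv":{"a":71,"ae":80,"s":66,"xb":98}}}
After op 17 (replace /rrz/2/p 10): {"rrz":[{"nqy":58,"o":73,"v":29},{"e":50,"h":55},{"ni":16,"ots":59,"p":10,"rju":33}],"t":[{"bky":91,"uj":98},[20,10,34],38,{"az":29,"ln":58},{"pk":2,"w":76,"x":40}],"zr":{"d":70,"jpe":95,"uv":{"a":71,"ae":80,"s":66,"xb":98}}}
After op 18 (remove /t/3/ln): {"rrz":[{"nqy":58,"o":73,"v":29},{"e":50,"h":55},{"ni":16,"ots":59,"p":10,"rju":33}],"t":[{"bky":91,"uj":98},[20,10,34],38,{"az":29},{"pk":2,"w":76,"x":40}],"zr":{"d":70,"jpe":95,"uv":{"a":71,"ae":80,"s":66,"xb":98}}}
After op 19 (add /rrz/2/qu 25): {"rrz":[{"nqy":58,"o":73,"v":29},{"e":50,"h":55},{"ni":16,"ots":59,"p":10,"qu":25,"rju":33}],"t":[{"bky":91,"uj":98},[20,10,34],38,{"az":29},{"pk":2,"w":76,"x":40}],"zr":{"d":70,"jpe":95,"uv":{"a":71,"ae":80,"s":66,"xb":98}}}
After op 20 (add /rrz/2 27): {"rrz":[{"nqy":58,"o":73,"v":29},{"e":50,"h":55},27,{"ni":16,"ots":59,"p":10,"qu":25,"rju":33}],"t":[{"bky":91,"uj":98},[20,10,34],38,{"az":29},{"pk":2,"w":76,"x":40}],"zr":{"d":70,"jpe":95,"uv":{"a":71,"ae":80,"s":66,"xb":98}}}
After op 21 (replace /zr 3): {"rrz":[{"nqy":58,"o":73,"v":29},{"e":50,"h":55},27,{"ni":16,"ots":59,"p":10,"qu":25,"rju":33}],"t":[{"bky":91,"uj":98},[20,10,34],38,{"az":29},{"pk":2,"w":76,"x":40}],"zr":3}
Value at /t/2: 38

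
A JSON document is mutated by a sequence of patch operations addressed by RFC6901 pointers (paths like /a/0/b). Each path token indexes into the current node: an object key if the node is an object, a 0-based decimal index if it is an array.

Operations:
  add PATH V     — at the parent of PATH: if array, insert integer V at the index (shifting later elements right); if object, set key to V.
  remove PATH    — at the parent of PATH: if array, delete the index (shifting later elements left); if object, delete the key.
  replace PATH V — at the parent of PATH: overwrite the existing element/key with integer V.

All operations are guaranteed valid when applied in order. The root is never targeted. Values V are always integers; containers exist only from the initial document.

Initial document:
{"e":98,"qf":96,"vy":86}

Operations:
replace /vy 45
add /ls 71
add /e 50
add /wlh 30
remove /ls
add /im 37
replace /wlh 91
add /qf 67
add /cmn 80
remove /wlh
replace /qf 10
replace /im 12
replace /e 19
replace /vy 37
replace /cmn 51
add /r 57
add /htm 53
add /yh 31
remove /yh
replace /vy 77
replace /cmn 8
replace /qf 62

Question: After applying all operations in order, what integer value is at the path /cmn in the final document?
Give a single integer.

Answer: 8

Derivation:
After op 1 (replace /vy 45): {"e":98,"qf":96,"vy":45}
After op 2 (add /ls 71): {"e":98,"ls":71,"qf":96,"vy":45}
After op 3 (add /e 50): {"e":50,"ls":71,"qf":96,"vy":45}
After op 4 (add /wlh 30): {"e":50,"ls":71,"qf":96,"vy":45,"wlh":30}
After op 5 (remove /ls): {"e":50,"qf":96,"vy":45,"wlh":30}
After op 6 (add /im 37): {"e":50,"im":37,"qf":96,"vy":45,"wlh":30}
After op 7 (replace /wlh 91): {"e":50,"im":37,"qf":96,"vy":45,"wlh":91}
After op 8 (add /qf 67): {"e":50,"im":37,"qf":67,"vy":45,"wlh":91}
After op 9 (add /cmn 80): {"cmn":80,"e":50,"im":37,"qf":67,"vy":45,"wlh":91}
After op 10 (remove /wlh): {"cmn":80,"e":50,"im":37,"qf":67,"vy":45}
After op 11 (replace /qf 10): {"cmn":80,"e":50,"im":37,"qf":10,"vy":45}
After op 12 (replace /im 12): {"cmn":80,"e":50,"im":12,"qf":10,"vy":45}
After op 13 (replace /e 19): {"cmn":80,"e":19,"im":12,"qf":10,"vy":45}
After op 14 (replace /vy 37): {"cmn":80,"e":19,"im":12,"qf":10,"vy":37}
After op 15 (replace /cmn 51): {"cmn":51,"e":19,"im":12,"qf":10,"vy":37}
After op 16 (add /r 57): {"cmn":51,"e":19,"im":12,"qf":10,"r":57,"vy":37}
After op 17 (add /htm 53): {"cmn":51,"e":19,"htm":53,"im":12,"qf":10,"r":57,"vy":37}
After op 18 (add /yh 31): {"cmn":51,"e":19,"htm":53,"im":12,"qf":10,"r":57,"vy":37,"yh":31}
After op 19 (remove /yh): {"cmn":51,"e":19,"htm":53,"im":12,"qf":10,"r":57,"vy":37}
After op 20 (replace /vy 77): {"cmn":51,"e":19,"htm":53,"im":12,"qf":10,"r":57,"vy":77}
After op 21 (replace /cmn 8): {"cmn":8,"e":19,"htm":53,"im":12,"qf":10,"r":57,"vy":77}
After op 22 (replace /qf 62): {"cmn":8,"e":19,"htm":53,"im":12,"qf":62,"r":57,"vy":77}
Value at /cmn: 8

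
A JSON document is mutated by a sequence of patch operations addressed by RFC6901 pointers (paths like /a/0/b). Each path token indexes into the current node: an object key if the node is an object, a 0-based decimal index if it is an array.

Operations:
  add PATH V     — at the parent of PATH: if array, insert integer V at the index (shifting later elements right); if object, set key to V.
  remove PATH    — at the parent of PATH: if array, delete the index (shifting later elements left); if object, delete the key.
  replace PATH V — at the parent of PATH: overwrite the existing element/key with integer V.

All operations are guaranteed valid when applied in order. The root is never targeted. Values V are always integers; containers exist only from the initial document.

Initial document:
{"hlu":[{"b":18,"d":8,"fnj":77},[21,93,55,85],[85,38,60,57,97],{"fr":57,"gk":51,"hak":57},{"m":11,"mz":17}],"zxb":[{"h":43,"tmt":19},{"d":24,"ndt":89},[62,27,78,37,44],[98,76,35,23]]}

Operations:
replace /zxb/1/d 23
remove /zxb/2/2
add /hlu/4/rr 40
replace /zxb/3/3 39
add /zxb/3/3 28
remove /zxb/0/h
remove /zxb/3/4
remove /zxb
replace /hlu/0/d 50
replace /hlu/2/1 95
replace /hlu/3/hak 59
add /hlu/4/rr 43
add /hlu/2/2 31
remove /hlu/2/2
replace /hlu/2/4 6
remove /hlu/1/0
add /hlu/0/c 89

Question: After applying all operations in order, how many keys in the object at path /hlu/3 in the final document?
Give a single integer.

Answer: 3

Derivation:
After op 1 (replace /zxb/1/d 23): {"hlu":[{"b":18,"d":8,"fnj":77},[21,93,55,85],[85,38,60,57,97],{"fr":57,"gk":51,"hak":57},{"m":11,"mz":17}],"zxb":[{"h":43,"tmt":19},{"d":23,"ndt":89},[62,27,78,37,44],[98,76,35,23]]}
After op 2 (remove /zxb/2/2): {"hlu":[{"b":18,"d":8,"fnj":77},[21,93,55,85],[85,38,60,57,97],{"fr":57,"gk":51,"hak":57},{"m":11,"mz":17}],"zxb":[{"h":43,"tmt":19},{"d":23,"ndt":89},[62,27,37,44],[98,76,35,23]]}
After op 3 (add /hlu/4/rr 40): {"hlu":[{"b":18,"d":8,"fnj":77},[21,93,55,85],[85,38,60,57,97],{"fr":57,"gk":51,"hak":57},{"m":11,"mz":17,"rr":40}],"zxb":[{"h":43,"tmt":19},{"d":23,"ndt":89},[62,27,37,44],[98,76,35,23]]}
After op 4 (replace /zxb/3/3 39): {"hlu":[{"b":18,"d":8,"fnj":77},[21,93,55,85],[85,38,60,57,97],{"fr":57,"gk":51,"hak":57},{"m":11,"mz":17,"rr":40}],"zxb":[{"h":43,"tmt":19},{"d":23,"ndt":89},[62,27,37,44],[98,76,35,39]]}
After op 5 (add /zxb/3/3 28): {"hlu":[{"b":18,"d":8,"fnj":77},[21,93,55,85],[85,38,60,57,97],{"fr":57,"gk":51,"hak":57},{"m":11,"mz":17,"rr":40}],"zxb":[{"h":43,"tmt":19},{"d":23,"ndt":89},[62,27,37,44],[98,76,35,28,39]]}
After op 6 (remove /zxb/0/h): {"hlu":[{"b":18,"d":8,"fnj":77},[21,93,55,85],[85,38,60,57,97],{"fr":57,"gk":51,"hak":57},{"m":11,"mz":17,"rr":40}],"zxb":[{"tmt":19},{"d":23,"ndt":89},[62,27,37,44],[98,76,35,28,39]]}
After op 7 (remove /zxb/3/4): {"hlu":[{"b":18,"d":8,"fnj":77},[21,93,55,85],[85,38,60,57,97],{"fr":57,"gk":51,"hak":57},{"m":11,"mz":17,"rr":40}],"zxb":[{"tmt":19},{"d":23,"ndt":89},[62,27,37,44],[98,76,35,28]]}
After op 8 (remove /zxb): {"hlu":[{"b":18,"d":8,"fnj":77},[21,93,55,85],[85,38,60,57,97],{"fr":57,"gk":51,"hak":57},{"m":11,"mz":17,"rr":40}]}
After op 9 (replace /hlu/0/d 50): {"hlu":[{"b":18,"d":50,"fnj":77},[21,93,55,85],[85,38,60,57,97],{"fr":57,"gk":51,"hak":57},{"m":11,"mz":17,"rr":40}]}
After op 10 (replace /hlu/2/1 95): {"hlu":[{"b":18,"d":50,"fnj":77},[21,93,55,85],[85,95,60,57,97],{"fr":57,"gk":51,"hak":57},{"m":11,"mz":17,"rr":40}]}
After op 11 (replace /hlu/3/hak 59): {"hlu":[{"b":18,"d":50,"fnj":77},[21,93,55,85],[85,95,60,57,97],{"fr":57,"gk":51,"hak":59},{"m":11,"mz":17,"rr":40}]}
After op 12 (add /hlu/4/rr 43): {"hlu":[{"b":18,"d":50,"fnj":77},[21,93,55,85],[85,95,60,57,97],{"fr":57,"gk":51,"hak":59},{"m":11,"mz":17,"rr":43}]}
After op 13 (add /hlu/2/2 31): {"hlu":[{"b":18,"d":50,"fnj":77},[21,93,55,85],[85,95,31,60,57,97],{"fr":57,"gk":51,"hak":59},{"m":11,"mz":17,"rr":43}]}
After op 14 (remove /hlu/2/2): {"hlu":[{"b":18,"d":50,"fnj":77},[21,93,55,85],[85,95,60,57,97],{"fr":57,"gk":51,"hak":59},{"m":11,"mz":17,"rr":43}]}
After op 15 (replace /hlu/2/4 6): {"hlu":[{"b":18,"d":50,"fnj":77},[21,93,55,85],[85,95,60,57,6],{"fr":57,"gk":51,"hak":59},{"m":11,"mz":17,"rr":43}]}
After op 16 (remove /hlu/1/0): {"hlu":[{"b":18,"d":50,"fnj":77},[93,55,85],[85,95,60,57,6],{"fr":57,"gk":51,"hak":59},{"m":11,"mz":17,"rr":43}]}
After op 17 (add /hlu/0/c 89): {"hlu":[{"b":18,"c":89,"d":50,"fnj":77},[93,55,85],[85,95,60,57,6],{"fr":57,"gk":51,"hak":59},{"m":11,"mz":17,"rr":43}]}
Size at path /hlu/3: 3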